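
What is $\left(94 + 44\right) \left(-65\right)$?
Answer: $-8970$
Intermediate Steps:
$\left(94 + 44\right) \left(-65\right) = 138 \left(-65\right) = -8970$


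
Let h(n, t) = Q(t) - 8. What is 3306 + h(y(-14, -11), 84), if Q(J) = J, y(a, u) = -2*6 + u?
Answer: 3382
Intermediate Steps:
y(a, u) = -12 + u
h(n, t) = -8 + t (h(n, t) = t - 8 = -8 + t)
3306 + h(y(-14, -11), 84) = 3306 + (-8 + 84) = 3306 + 76 = 3382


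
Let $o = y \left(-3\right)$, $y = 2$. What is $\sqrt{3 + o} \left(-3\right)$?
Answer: $- 3 i \sqrt{3} \approx - 5.1962 i$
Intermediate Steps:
$o = -6$ ($o = 2 \left(-3\right) = -6$)
$\sqrt{3 + o} \left(-3\right) = \sqrt{3 - 6} \left(-3\right) = \sqrt{-3} \left(-3\right) = i \sqrt{3} \left(-3\right) = - 3 i \sqrt{3}$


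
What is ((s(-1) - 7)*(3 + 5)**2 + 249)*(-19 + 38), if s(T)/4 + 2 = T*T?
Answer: -8645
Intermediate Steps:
s(T) = -8 + 4*T**2 (s(T) = -8 + 4*(T*T) = -8 + 4*T**2)
((s(-1) - 7)*(3 + 5)**2 + 249)*(-19 + 38) = (((-8 + 4*(-1)**2) - 7)*(3 + 5)**2 + 249)*(-19 + 38) = (((-8 + 4*1) - 7)*8**2 + 249)*19 = (((-8 + 4) - 7)*64 + 249)*19 = ((-4 - 7)*64 + 249)*19 = (-11*64 + 249)*19 = (-704 + 249)*19 = -455*19 = -8645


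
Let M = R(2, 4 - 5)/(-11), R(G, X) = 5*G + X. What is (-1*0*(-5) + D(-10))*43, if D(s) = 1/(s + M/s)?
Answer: -4730/1091 ≈ -4.3355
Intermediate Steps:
R(G, X) = X + 5*G
M = -9/11 (M = ((4 - 5) + 5*2)/(-11) = (-1 + 10)*(-1/11) = 9*(-1/11) = -9/11 ≈ -0.81818)
D(s) = 1/(s - 9/(11*s))
(-1*0*(-5) + D(-10))*43 = (-1*0*(-5) + 11*(-10)/(-9 + 11*(-10)**2))*43 = (0*(-5) + 11*(-10)/(-9 + 11*100))*43 = (0 + 11*(-10)/(-9 + 1100))*43 = (0 + 11*(-10)/1091)*43 = (0 + 11*(-10)*(1/1091))*43 = (0 - 110/1091)*43 = -110/1091*43 = -4730/1091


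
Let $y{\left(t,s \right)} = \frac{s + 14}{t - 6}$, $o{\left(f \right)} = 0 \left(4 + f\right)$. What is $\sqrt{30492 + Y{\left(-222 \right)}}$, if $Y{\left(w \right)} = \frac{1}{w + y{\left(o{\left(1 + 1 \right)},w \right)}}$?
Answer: $\frac{\sqrt{9630713562}}{562} \approx 174.62$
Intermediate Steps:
$o{\left(f \right)} = 0$
$y{\left(t,s \right)} = \frac{14 + s}{-6 + t}$
$Y{\left(w \right)} = \frac{1}{- \frac{7}{3} + \frac{5 w}{6}}$ ($Y{\left(w \right)} = \frac{1}{w + \frac{14 + w}{-6 + 0}} = \frac{1}{w + \frac{14 + w}{-6}} = \frac{1}{w - \frac{14 + w}{6}} = \frac{1}{w - \left(\frac{7}{3} + \frac{w}{6}\right)} = \frac{1}{- \frac{7}{3} + \frac{5 w}{6}}$)
$\sqrt{30492 + Y{\left(-222 \right)}} = \sqrt{30492 + \frac{6}{-14 + 5 \left(-222\right)}} = \sqrt{30492 + \frac{6}{-14 - 1110}} = \sqrt{30492 + \frac{6}{-1124}} = \sqrt{30492 + 6 \left(- \frac{1}{1124}\right)} = \sqrt{30492 - \frac{3}{562}} = \sqrt{\frac{17136501}{562}} = \frac{\sqrt{9630713562}}{562}$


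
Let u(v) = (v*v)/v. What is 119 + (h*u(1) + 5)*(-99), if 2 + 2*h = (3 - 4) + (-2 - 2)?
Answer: -59/2 ≈ -29.500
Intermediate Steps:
u(v) = v (u(v) = v²/v = v)
h = -7/2 (h = -1 + ((3 - 4) + (-2 - 2))/2 = -1 + (-1 - 4)/2 = -1 + (½)*(-5) = -1 - 5/2 = -7/2 ≈ -3.5000)
119 + (h*u(1) + 5)*(-99) = 119 + (-7/2*1 + 5)*(-99) = 119 + (-7/2 + 5)*(-99) = 119 + (3/2)*(-99) = 119 - 297/2 = -59/2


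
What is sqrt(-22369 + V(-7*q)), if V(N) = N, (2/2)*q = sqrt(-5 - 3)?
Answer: sqrt(-22369 - 14*I*sqrt(2)) ≈ 0.0662 - 149.56*I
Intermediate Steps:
q = 2*I*sqrt(2) (q = sqrt(-5 - 3) = sqrt(-8) = 2*I*sqrt(2) ≈ 2.8284*I)
sqrt(-22369 + V(-7*q)) = sqrt(-22369 - 14*I*sqrt(2))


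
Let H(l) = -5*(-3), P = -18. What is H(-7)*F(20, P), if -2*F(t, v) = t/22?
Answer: -75/11 ≈ -6.8182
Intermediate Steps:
H(l) = 15
F(t, v) = -t/44 (F(t, v) = -t/(2*22) = -t/44)
H(-7)*F(20, P) = 15*(-1/44*20) = 15*(-5/11) = -75/11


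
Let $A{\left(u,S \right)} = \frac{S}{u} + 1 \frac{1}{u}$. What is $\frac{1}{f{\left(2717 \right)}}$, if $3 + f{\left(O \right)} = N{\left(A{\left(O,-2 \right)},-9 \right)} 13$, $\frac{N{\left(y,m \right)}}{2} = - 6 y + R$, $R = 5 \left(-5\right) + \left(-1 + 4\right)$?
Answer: $- \frac{209}{120163} \approx -0.0017393$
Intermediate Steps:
$R = -22$ ($R = -25 + 3 = -22$)
$A{\left(u,S \right)} = \frac{1}{u} + \frac{S}{u}$ ($A{\left(u,S \right)} = \frac{S}{u} + \frac{1}{u} = \frac{1}{u} + \frac{S}{u}$)
$N{\left(y,m \right)} = -44 - 12 y$ ($N{\left(y,m \right)} = 2 \left(- 6 y - 22\right) = 2 \left(-22 - 6 y\right) = -44 - 12 y$)
$f{\left(O \right)} = -575 + \frac{156}{O}$ ($f{\left(O \right)} = -3 + \left(-44 - 12 \frac{1 - 2}{O}\right) 13 = -3 + \left(-44 - 12 \frac{1}{O} \left(-1\right)\right) 13 = -3 + \left(-44 - 12 \left(- \frac{1}{O}\right)\right) 13 = -3 + \left(-44 + \frac{12}{O}\right) 13 = -3 - \left(572 - \frac{156}{O}\right) = -575 + \frac{156}{O}$)
$\frac{1}{f{\left(2717 \right)}} = \frac{1}{-575 + \frac{156}{2717}} = \frac{1}{-575 + 156 \cdot \frac{1}{2717}} = \frac{1}{-575 + \frac{12}{209}} = \frac{1}{- \frac{120163}{209}} = - \frac{209}{120163}$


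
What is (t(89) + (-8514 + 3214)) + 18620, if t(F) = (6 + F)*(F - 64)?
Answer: 15695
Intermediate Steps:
t(F) = (-64 + F)*(6 + F) (t(F) = (6 + F)*(-64 + F) = (-64 + F)*(6 + F))
(t(89) + (-8514 + 3214)) + 18620 = ((-384 + 89**2 - 58*89) + (-8514 + 3214)) + 18620 = ((-384 + 7921 - 5162) - 5300) + 18620 = (2375 - 5300) + 18620 = -2925 + 18620 = 15695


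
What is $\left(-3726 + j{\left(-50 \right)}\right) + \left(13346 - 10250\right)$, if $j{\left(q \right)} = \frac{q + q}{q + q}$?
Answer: $-629$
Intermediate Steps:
$j{\left(q \right)} = 1$ ($j{\left(q \right)} = \frac{2 q}{2 q} = 2 q \frac{1}{2 q} = 1$)
$\left(-3726 + j{\left(-50 \right)}\right) + \left(13346 - 10250\right) = \left(-3726 + 1\right) + \left(13346 - 10250\right) = -3725 + 3096 = -629$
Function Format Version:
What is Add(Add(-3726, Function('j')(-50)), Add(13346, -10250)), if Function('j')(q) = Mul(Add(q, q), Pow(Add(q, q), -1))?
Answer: -629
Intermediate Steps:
Function('j')(q) = 1 (Function('j')(q) = Mul(Mul(2, q), Pow(Mul(2, q), -1)) = Mul(Mul(2, q), Mul(Rational(1, 2), Pow(q, -1))) = 1)
Add(Add(-3726, Function('j')(-50)), Add(13346, -10250)) = Add(Add(-3726, 1), Add(13346, -10250)) = Add(-3725, 3096) = -629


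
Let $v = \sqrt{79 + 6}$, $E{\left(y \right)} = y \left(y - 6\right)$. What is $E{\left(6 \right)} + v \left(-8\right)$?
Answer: $- 8 \sqrt{85} \approx -73.756$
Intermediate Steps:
$E{\left(y \right)} = y \left(-6 + y\right)$
$v = \sqrt{85} \approx 9.2195$
$E{\left(6 \right)} + v \left(-8\right) = 6 \left(-6 + 6\right) + \sqrt{85} \left(-8\right) = 6 \cdot 0 - 8 \sqrt{85} = 0 - 8 \sqrt{85} = - 8 \sqrt{85}$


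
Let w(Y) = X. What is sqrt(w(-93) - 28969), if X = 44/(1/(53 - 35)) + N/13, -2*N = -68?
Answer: 11*I*sqrt(39351)/13 ≈ 167.85*I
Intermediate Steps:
N = 34 (N = -1/2*(-68) = 34)
X = 10330/13 (X = 44/(1/(53 - 35)) + 34/13 = 44/(1/18) + 34*(1/13) = 44/(1/18) + 34/13 = 44*18 + 34/13 = 792 + 34/13 = 10330/13 ≈ 794.62)
w(Y) = 10330/13
sqrt(w(-93) - 28969) = sqrt(10330/13 - 28969) = sqrt(-366267/13) = 11*I*sqrt(39351)/13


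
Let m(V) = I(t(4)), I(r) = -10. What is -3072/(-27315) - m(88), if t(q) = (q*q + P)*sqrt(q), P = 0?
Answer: 92074/9105 ≈ 10.112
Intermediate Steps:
t(q) = q**(5/2) (t(q) = (q*q + 0)*sqrt(q) = (q**2 + 0)*sqrt(q) = q**2*sqrt(q) = q**(5/2))
m(V) = -10
-3072/(-27315) - m(88) = -3072/(-27315) - 1*(-10) = -3072*(-1/27315) + 10 = 1024/9105 + 10 = 92074/9105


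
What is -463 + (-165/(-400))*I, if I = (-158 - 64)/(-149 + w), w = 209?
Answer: -371621/800 ≈ -464.53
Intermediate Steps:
I = -37/10 (I = (-158 - 64)/(-149 + 209) = -222/60 = -222*1/60 = -37/10 ≈ -3.7000)
-463 + (-165/(-400))*I = -463 - 165/(-400)*(-37/10) = -463 - 165*(-1/400)*(-37/10) = -463 + (33/80)*(-37/10) = -463 - 1221/800 = -371621/800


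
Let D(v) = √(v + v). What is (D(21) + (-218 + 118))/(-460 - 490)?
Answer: 2/19 - √42/950 ≈ 0.098441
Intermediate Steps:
D(v) = √2*√v (D(v) = √(2*v) = √2*√v)
(D(21) + (-218 + 118))/(-460 - 490) = (√2*√21 + (-218 + 118))/(-460 - 490) = (√42 - 100)/(-950) = (-100 + √42)*(-1/950) = 2/19 - √42/950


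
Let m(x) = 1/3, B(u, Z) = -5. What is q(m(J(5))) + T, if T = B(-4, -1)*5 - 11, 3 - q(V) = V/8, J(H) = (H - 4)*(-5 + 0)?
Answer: -793/24 ≈ -33.042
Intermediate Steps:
J(H) = 20 - 5*H (J(H) = (-4 + H)*(-5) = 20 - 5*H)
m(x) = ⅓
q(V) = 3 - V/8
T = -36 (T = -5*5 - 11 = -25 - 11 = -36)
q(m(J(5))) + T = (3 - ⅛*⅓) - 36 = (3 - 1/24) - 36 = 71/24 - 36 = -793/24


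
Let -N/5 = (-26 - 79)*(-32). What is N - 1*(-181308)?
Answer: 164508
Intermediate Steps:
N = -16800 (N = -5*(-26 - 79)*(-32) = -(-525)*(-32) = -5*3360 = -16800)
N - 1*(-181308) = -16800 - 1*(-181308) = -16800 + 181308 = 164508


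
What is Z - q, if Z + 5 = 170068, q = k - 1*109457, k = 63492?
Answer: 216028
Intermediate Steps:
q = -45965 (q = 63492 - 1*109457 = 63492 - 109457 = -45965)
Z = 170063 (Z = -5 + 170068 = 170063)
Z - q = 170063 - 1*(-45965) = 170063 + 45965 = 216028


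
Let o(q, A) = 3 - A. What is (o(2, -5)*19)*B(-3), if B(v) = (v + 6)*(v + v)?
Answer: -2736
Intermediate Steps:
B(v) = 2*v*(6 + v) (B(v) = (6 + v)*(2*v) = 2*v*(6 + v))
(o(2, -5)*19)*B(-3) = ((3 - 1*(-5))*19)*(2*(-3)*(6 - 3)) = ((3 + 5)*19)*(2*(-3)*3) = (8*19)*(-18) = 152*(-18) = -2736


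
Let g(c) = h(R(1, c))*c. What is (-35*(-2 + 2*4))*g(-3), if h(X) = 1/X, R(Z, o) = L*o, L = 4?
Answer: -105/2 ≈ -52.500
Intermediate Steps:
R(Z, o) = 4*o
g(c) = 1/4 (g(c) = c/((4*c)) = (1/(4*c))*c = 1/4)
(-35*(-2 + 2*4))*g(-3) = -35*(-2 + 2*4)*(1/4) = -35*(-2 + 8)*(1/4) = -35*6*(1/4) = -210*1/4 = -105/2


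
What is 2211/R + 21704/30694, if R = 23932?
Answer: 293642281/367284404 ≈ 0.79950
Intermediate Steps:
2211/R + 21704/30694 = 2211/23932 + 21704/30694 = 2211*(1/23932) + 21704*(1/30694) = 2211/23932 + 10852/15347 = 293642281/367284404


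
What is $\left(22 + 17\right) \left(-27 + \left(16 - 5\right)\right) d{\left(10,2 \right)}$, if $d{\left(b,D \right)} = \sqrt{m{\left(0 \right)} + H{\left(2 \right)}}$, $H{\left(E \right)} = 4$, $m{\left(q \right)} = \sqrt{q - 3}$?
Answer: $- 624 \sqrt{4 + i \sqrt{3}} \approx -1275.7 - 264.34 i$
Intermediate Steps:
$m{\left(q \right)} = \sqrt{-3 + q}$
$d{\left(b,D \right)} = \sqrt{4 + i \sqrt{3}}$ ($d{\left(b,D \right)} = \sqrt{\sqrt{-3 + 0} + 4} = \sqrt{\sqrt{-3} + 4} = \sqrt{i \sqrt{3} + 4} = \sqrt{4 + i \sqrt{3}}$)
$\left(22 + 17\right) \left(-27 + \left(16 - 5\right)\right) d{\left(10,2 \right)} = \left(22 + 17\right) \left(-27 + \left(16 - 5\right)\right) \sqrt{4 + i \sqrt{3}} = 39 \left(-27 + \left(16 - 5\right)\right) \sqrt{4 + i \sqrt{3}} = 39 \left(-27 + 11\right) \sqrt{4 + i \sqrt{3}} = 39 \left(-16\right) \sqrt{4 + i \sqrt{3}} = - 624 \sqrt{4 + i \sqrt{3}}$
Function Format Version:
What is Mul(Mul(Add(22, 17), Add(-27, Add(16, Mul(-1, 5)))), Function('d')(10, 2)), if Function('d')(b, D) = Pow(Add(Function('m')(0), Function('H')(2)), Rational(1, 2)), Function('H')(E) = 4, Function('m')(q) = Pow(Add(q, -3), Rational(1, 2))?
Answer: Mul(-624, Pow(Add(4, Mul(I, Pow(3, Rational(1, 2)))), Rational(1, 2))) ≈ Add(-1275.7, Mul(-264.34, I))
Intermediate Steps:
Function('m')(q) = Pow(Add(-3, q), Rational(1, 2))
Function('d')(b, D) = Pow(Add(4, Mul(I, Pow(3, Rational(1, 2)))), Rational(1, 2)) (Function('d')(b, D) = Pow(Add(Pow(Add(-3, 0), Rational(1, 2)), 4), Rational(1, 2)) = Pow(Add(Pow(-3, Rational(1, 2)), 4), Rational(1, 2)) = Pow(Add(Mul(I, Pow(3, Rational(1, 2))), 4), Rational(1, 2)) = Pow(Add(4, Mul(I, Pow(3, Rational(1, 2)))), Rational(1, 2)))
Mul(Mul(Add(22, 17), Add(-27, Add(16, Mul(-1, 5)))), Function('d')(10, 2)) = Mul(Mul(Add(22, 17), Add(-27, Add(16, Mul(-1, 5)))), Pow(Add(4, Mul(I, Pow(3, Rational(1, 2)))), Rational(1, 2))) = Mul(Mul(39, Add(-27, Add(16, -5))), Pow(Add(4, Mul(I, Pow(3, Rational(1, 2)))), Rational(1, 2))) = Mul(Mul(39, Add(-27, 11)), Pow(Add(4, Mul(I, Pow(3, Rational(1, 2)))), Rational(1, 2))) = Mul(Mul(39, -16), Pow(Add(4, Mul(I, Pow(3, Rational(1, 2)))), Rational(1, 2))) = Mul(-624, Pow(Add(4, Mul(I, Pow(3, Rational(1, 2)))), Rational(1, 2)))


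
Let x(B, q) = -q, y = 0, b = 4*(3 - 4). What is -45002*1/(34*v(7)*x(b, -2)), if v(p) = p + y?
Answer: -22501/238 ≈ -94.542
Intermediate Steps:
b = -4 (b = 4*(-1) = -4)
v(p) = p (v(p) = p + 0 = p)
-45002*1/(34*v(7)*x(b, -2)) = -45002/((34*7)*(-1*(-2))) = -45002/(238*2) = -45002/476 = -45002*1/476 = -22501/238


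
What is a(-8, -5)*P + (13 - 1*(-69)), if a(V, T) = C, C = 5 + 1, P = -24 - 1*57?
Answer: -404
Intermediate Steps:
P = -81 (P = -24 - 57 = -81)
C = 6
a(V, T) = 6
a(-8, -5)*P + (13 - 1*(-69)) = 6*(-81) + (13 - 1*(-69)) = -486 + (13 + 69) = -486 + 82 = -404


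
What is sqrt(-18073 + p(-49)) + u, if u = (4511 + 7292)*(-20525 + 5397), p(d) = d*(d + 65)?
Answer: -178555784 + I*sqrt(18857) ≈ -1.7856e+8 + 137.32*I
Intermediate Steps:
p(d) = d*(65 + d)
u = -178555784 (u = 11803*(-15128) = -178555784)
sqrt(-18073 + p(-49)) + u = sqrt(-18073 - 49*(65 - 49)) - 178555784 = sqrt(-18073 - 49*16) - 178555784 = sqrt(-18073 - 784) - 178555784 = sqrt(-18857) - 178555784 = I*sqrt(18857) - 178555784 = -178555784 + I*sqrt(18857)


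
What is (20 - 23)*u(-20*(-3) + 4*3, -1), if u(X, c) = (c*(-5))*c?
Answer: 15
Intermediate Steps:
u(X, c) = -5*c² (u(X, c) = (-5*c)*c = -5*c²)
(20 - 23)*u(-20*(-3) + 4*3, -1) = (20 - 23)*(-5*(-1)²) = -(-15) = -3*(-5) = 15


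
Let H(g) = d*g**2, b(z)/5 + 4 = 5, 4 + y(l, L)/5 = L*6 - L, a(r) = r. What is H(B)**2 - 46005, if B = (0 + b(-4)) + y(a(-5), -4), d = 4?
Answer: 2798363995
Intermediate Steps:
y(l, L) = -20 + 25*L (y(l, L) = -20 + 5*(L*6 - L) = -20 + 5*(6*L - L) = -20 + 5*(5*L) = -20 + 25*L)
b(z) = 5 (b(z) = -20 + 5*5 = -20 + 25 = 5)
B = -115 (B = (0 + 5) + (-20 + 25*(-4)) = 5 + (-20 - 100) = 5 - 120 = -115)
H(g) = 4*g**2
H(B)**2 - 46005 = (4*(-115)**2)**2 - 46005 = (4*13225)**2 - 46005 = 52900**2 - 46005 = 2798410000 - 46005 = 2798363995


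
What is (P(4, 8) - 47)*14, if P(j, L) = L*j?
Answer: -210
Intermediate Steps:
(P(4, 8) - 47)*14 = (8*4 - 47)*14 = (32 - 47)*14 = -15*14 = -210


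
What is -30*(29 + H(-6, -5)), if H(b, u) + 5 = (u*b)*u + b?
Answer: 3960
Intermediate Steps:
H(b, u) = -5 + b + b*u² (H(b, u) = -5 + ((u*b)*u + b) = -5 + ((b*u)*u + b) = -5 + (b*u² + b) = -5 + (b + b*u²) = -5 + b + b*u²)
-30*(29 + H(-6, -5)) = -30*(29 + (-5 - 6 - 6*(-5)²)) = -30*(29 + (-5 - 6 - 6*25)) = -30*(29 + (-5 - 6 - 150)) = -30*(29 - 161) = -30*(-132) = 3960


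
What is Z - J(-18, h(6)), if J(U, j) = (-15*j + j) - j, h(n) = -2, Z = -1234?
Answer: -1264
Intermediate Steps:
J(U, j) = -15*j (J(U, j) = -14*j - j = -15*j)
Z - J(-18, h(6)) = -1234 - (-15)*(-2) = -1234 - 1*30 = -1234 - 30 = -1264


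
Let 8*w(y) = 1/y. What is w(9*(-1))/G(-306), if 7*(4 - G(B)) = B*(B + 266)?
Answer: 7/879264 ≈ 7.9612e-6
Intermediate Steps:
w(y) = 1/(8*y)
G(B) = 4 - B*(266 + B)/7 (G(B) = 4 - B*(B + 266)/7 = 4 - B*(266 + B)/7)
w(9*(-1))/G(-306) = (1/(8*((9*(-1)))))/(4 - 38*(-306) - 1/7*(-306)**2) = ((1/8)/(-9))/(4 + 11628 - 1/7*93636) = ((1/8)*(-1/9))/(4 + 11628 - 93636/7) = -1/(72*(-12212/7)) = -1/72*(-7/12212) = 7/879264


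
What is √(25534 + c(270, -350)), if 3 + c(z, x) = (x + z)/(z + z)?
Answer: √2067999/9 ≈ 159.78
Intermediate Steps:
c(z, x) = -3 + (x + z)/(2*z) (c(z, x) = -3 + (x + z)/(z + z) = -3 + (x + z)/((2*z)) = -3 + (x + z)*(1/(2*z)) = -3 + (x + z)/(2*z))
√(25534 + c(270, -350)) = √(25534 + (½)*(-350 - 5*270)/270) = √(25534 + (½)*(1/270)*(-350 - 1350)) = √(25534 + (½)*(1/270)*(-1700)) = √(25534 - 85/27) = √(689333/27) = √2067999/9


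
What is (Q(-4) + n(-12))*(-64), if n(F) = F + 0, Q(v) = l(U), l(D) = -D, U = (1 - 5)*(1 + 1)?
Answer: 256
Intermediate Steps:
U = -8 (U = -4*2 = -8)
Q(v) = 8 (Q(v) = -1*(-8) = 8)
n(F) = F
(Q(-4) + n(-12))*(-64) = (8 - 12)*(-64) = -4*(-64) = 256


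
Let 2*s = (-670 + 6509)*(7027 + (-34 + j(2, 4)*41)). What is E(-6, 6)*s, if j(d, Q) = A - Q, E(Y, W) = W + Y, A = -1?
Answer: 0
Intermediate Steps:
j(d, Q) = -1 - Q
s = 19817566 (s = ((-670 + 6509)*(7027 + (-34 + (-1 - 1*4)*41)))/2 = (5839*(7027 + (-34 + (-1 - 4)*41)))/2 = (5839*(7027 + (-34 - 5*41)))/2 = (5839*(7027 + (-34 - 205)))/2 = (5839*(7027 - 239))/2 = (5839*6788)/2 = (1/2)*39635132 = 19817566)
E(-6, 6)*s = (6 - 6)*19817566 = 0*19817566 = 0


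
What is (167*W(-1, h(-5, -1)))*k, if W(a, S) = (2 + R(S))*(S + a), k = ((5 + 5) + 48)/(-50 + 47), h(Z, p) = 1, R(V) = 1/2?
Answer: 0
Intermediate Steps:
R(V) = ½
k = -58/3 (k = (10 + 48)/(-3) = 58*(-⅓) = -58/3 ≈ -19.333)
W(a, S) = 5*S/2 + 5*a/2 (W(a, S) = (2 + ½)*(S + a) = 5*(S + a)/2 = 5*S/2 + 5*a/2)
(167*W(-1, h(-5, -1)))*k = (167*((5/2)*1 + (5/2)*(-1)))*(-58/3) = (167*(5/2 - 5/2))*(-58/3) = (167*0)*(-58/3) = 0*(-58/3) = 0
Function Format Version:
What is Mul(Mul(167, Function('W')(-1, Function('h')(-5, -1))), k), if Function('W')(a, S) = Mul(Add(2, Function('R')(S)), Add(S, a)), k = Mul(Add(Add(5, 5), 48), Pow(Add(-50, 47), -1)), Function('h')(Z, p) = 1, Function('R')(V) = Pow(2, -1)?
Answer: 0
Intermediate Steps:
Function('R')(V) = Rational(1, 2)
k = Rational(-58, 3) (k = Mul(Add(10, 48), Pow(-3, -1)) = Mul(58, Rational(-1, 3)) = Rational(-58, 3) ≈ -19.333)
Function('W')(a, S) = Add(Mul(Rational(5, 2), S), Mul(Rational(5, 2), a)) (Function('W')(a, S) = Mul(Add(2, Rational(1, 2)), Add(S, a)) = Mul(Rational(5, 2), Add(S, a)) = Add(Mul(Rational(5, 2), S), Mul(Rational(5, 2), a)))
Mul(Mul(167, Function('W')(-1, Function('h')(-5, -1))), k) = Mul(Mul(167, Add(Mul(Rational(5, 2), 1), Mul(Rational(5, 2), -1))), Rational(-58, 3)) = Mul(Mul(167, Add(Rational(5, 2), Rational(-5, 2))), Rational(-58, 3)) = Mul(Mul(167, 0), Rational(-58, 3)) = Mul(0, Rational(-58, 3)) = 0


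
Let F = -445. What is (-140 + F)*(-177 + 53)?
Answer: 72540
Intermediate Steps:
(-140 + F)*(-177 + 53) = (-140 - 445)*(-177 + 53) = -585*(-124) = 72540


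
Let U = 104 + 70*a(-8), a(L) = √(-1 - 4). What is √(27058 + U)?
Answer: √(27162 + 70*I*√5) ≈ 164.81 + 0.4749*I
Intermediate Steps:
a(L) = I*√5 (a(L) = √(-5) = I*√5)
U = 104 + 70*I*√5 (U = 104 + 70*(I*√5) = 104 + 70*I*√5 ≈ 104.0 + 156.52*I)
√(27058 + U) = √(27058 + (104 + 70*I*√5)) = √(27162 + 70*I*√5)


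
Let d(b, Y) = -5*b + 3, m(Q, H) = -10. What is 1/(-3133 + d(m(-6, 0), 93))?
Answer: -1/3080 ≈ -0.00032468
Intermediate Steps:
d(b, Y) = 3 - 5*b
1/(-3133 + d(m(-6, 0), 93)) = 1/(-3133 + (3 - 5*(-10))) = 1/(-3133 + (3 + 50)) = 1/(-3133 + 53) = 1/(-3080) = -1/3080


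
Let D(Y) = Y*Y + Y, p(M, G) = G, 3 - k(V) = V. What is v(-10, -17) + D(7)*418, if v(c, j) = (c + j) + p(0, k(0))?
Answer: 23384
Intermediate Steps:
k(V) = 3 - V
D(Y) = Y + Y² (D(Y) = Y² + Y = Y + Y²)
v(c, j) = 3 + c + j (v(c, j) = (c + j) + (3 - 1*0) = (c + j) + (3 + 0) = (c + j) + 3 = 3 + c + j)
v(-10, -17) + D(7)*418 = (3 - 10 - 17) + (7*(1 + 7))*418 = -24 + (7*8)*418 = -24 + 56*418 = -24 + 23408 = 23384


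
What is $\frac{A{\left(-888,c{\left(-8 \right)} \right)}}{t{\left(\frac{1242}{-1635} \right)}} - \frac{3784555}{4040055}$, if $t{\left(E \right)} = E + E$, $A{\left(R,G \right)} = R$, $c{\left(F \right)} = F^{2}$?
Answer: $\frac{10844952257}{18584253} \approx 583.56$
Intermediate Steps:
$t{\left(E \right)} = 2 E$
$\frac{A{\left(-888,c{\left(-8 \right)} \right)}}{t{\left(\frac{1242}{-1635} \right)}} - \frac{3784555}{4040055} = - \frac{888}{2 \frac{1242}{-1635}} - \frac{3784555}{4040055} = - \frac{888}{2 \cdot 1242 \left(- \frac{1}{1635}\right)} - \frac{756911}{808011} = - \frac{888}{2 \left(- \frac{414}{545}\right)} - \frac{756911}{808011} = - \frac{888}{- \frac{828}{545}} - \frac{756911}{808011} = \left(-888\right) \left(- \frac{545}{828}\right) - \frac{756911}{808011} = \frac{40330}{69} - \frac{756911}{808011} = \frac{10844952257}{18584253}$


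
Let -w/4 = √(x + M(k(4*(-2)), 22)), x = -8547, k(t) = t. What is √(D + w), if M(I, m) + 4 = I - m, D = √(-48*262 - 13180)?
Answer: √2*√(I*(√6439 - 2*√8581)) ≈ 10.248 - 10.248*I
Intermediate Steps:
D = 2*I*√6439 (D = √(-12576 - 13180) = √(-25756) = 2*I*√6439 ≈ 160.49*I)
M(I, m) = -4 + I - m (M(I, m) = -4 + (I - m) = -4 + I - m)
w = -4*I*√8581 (w = -4*√(-8547 + (-4 + 4*(-2) - 1*22)) = -4*√(-8547 + (-4 - 8 - 22)) = -4*√(-8547 - 34) = -4*I*√8581 ≈ -370.53*I)
√(D + w) = √(2*I*√6439 - 4*I*√8581) = √(-4*I*√8581 + 2*I*√6439)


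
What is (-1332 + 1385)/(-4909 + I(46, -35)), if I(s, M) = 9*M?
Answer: -53/5224 ≈ -0.010145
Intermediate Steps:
(-1332 + 1385)/(-4909 + I(46, -35)) = (-1332 + 1385)/(-4909 + 9*(-35)) = 53/(-4909 - 315) = 53/(-5224) = 53*(-1/5224) = -53/5224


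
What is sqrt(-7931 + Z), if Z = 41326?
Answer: sqrt(33395) ≈ 182.74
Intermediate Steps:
sqrt(-7931 + Z) = sqrt(-7931 + 41326) = sqrt(33395)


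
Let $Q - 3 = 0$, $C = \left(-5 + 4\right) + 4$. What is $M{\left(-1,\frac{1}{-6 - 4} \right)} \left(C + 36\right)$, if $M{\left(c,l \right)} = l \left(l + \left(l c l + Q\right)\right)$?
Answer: $- \frac{11271}{1000} \approx -11.271$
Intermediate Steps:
$C = 3$ ($C = -1 + 4 = 3$)
$Q = 3$ ($Q = 3 + 0 = 3$)
$M{\left(c,l \right)} = l \left(3 + l + c l^{2}\right)$ ($M{\left(c,l \right)} = l \left(l + \left(l c l + 3\right)\right) = l \left(l + \left(c l l + 3\right)\right) = l \left(l + \left(c l^{2} + 3\right)\right) = l \left(l + \left(3 + c l^{2}\right)\right) = l \left(3 + l + c l^{2}\right)$)
$M{\left(-1,\frac{1}{-6 - 4} \right)} \left(C + 36\right) = \frac{3 + \frac{1}{-6 - 4} - \left(\frac{1}{-6 - 4}\right)^{2}}{-6 - 4} \left(3 + 36\right) = \frac{3 + \frac{1}{-10} - \left(\frac{1}{-10}\right)^{2}}{-10} \cdot 39 = - \frac{3 - \frac{1}{10} - \left(- \frac{1}{10}\right)^{2}}{10} \cdot 39 = - \frac{3 - \frac{1}{10} - \frac{1}{100}}{10} \cdot 39 = \left(- \frac{1}{10}\right) \frac{289}{100} \cdot 39 = \left(- \frac{289}{1000}\right) 39 = - \frac{11271}{1000}$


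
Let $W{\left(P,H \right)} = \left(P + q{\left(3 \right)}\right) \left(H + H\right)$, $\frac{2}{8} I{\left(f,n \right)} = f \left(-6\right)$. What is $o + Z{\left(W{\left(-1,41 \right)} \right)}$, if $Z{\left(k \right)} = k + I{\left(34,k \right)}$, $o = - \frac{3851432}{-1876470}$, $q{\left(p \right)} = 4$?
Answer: $- \frac{532868234}{938235} \approx -567.95$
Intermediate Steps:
$I{\left(f,n \right)} = - 24 f$ ($I{\left(f,n \right)} = 4 f \left(-6\right) = 4 \left(- 6 f\right) = - 24 f$)
$o = \frac{1925716}{938235}$ ($o = \left(-3851432\right) \left(- \frac{1}{1876470}\right) = \frac{1925716}{938235} \approx 2.0525$)
$W{\left(P,H \right)} = 2 H \left(4 + P\right)$ ($W{\left(P,H \right)} = \left(P + 4\right) \left(H + H\right) = \left(4 + P\right) 2 H = 2 H \left(4 + P\right)$)
$Z{\left(k \right)} = -816 + k$ ($Z{\left(k \right)} = k - 816 = -816 + k$)
$o + Z{\left(W{\left(-1,41 \right)} \right)} = \frac{1925716}{938235} - \left(816 - 82 \left(4 - 1\right)\right) = \frac{1925716}{938235} - \left(816 - 246\right) = \frac{1925716}{938235} + \left(-816 + 246\right) = \frac{1925716}{938235} - 570 = - \frac{532868234}{938235}$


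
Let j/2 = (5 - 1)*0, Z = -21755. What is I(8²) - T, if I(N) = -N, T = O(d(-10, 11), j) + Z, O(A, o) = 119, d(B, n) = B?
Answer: 21572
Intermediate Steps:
j = 0 (j = 2*((5 - 1)*0) = 2*(4*0) = 2*0 = 0)
T = -21636 (T = 119 - 21755 = -21636)
I(8²) - T = -1*8² - 1*(-21636) = -1*64 + 21636 = -64 + 21636 = 21572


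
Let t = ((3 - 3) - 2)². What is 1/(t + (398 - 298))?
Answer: 1/104 ≈ 0.0096154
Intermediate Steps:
t = 4 (t = (0 - 2)² = (-2)² = 4)
1/(t + (398 - 298)) = 1/(4 + (398 - 298)) = 1/(4 + 100) = 1/104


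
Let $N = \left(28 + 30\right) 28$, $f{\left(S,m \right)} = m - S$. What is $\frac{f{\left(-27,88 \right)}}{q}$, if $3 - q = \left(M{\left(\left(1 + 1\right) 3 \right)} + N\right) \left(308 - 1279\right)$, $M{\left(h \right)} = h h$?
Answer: $\frac{5}{70081} \approx 7.1346 \cdot 10^{-5}$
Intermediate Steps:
$N = 1624$ ($N = 58 \cdot 28 = 1624$)
$M{\left(h \right)} = h^{2}$
$q = 1611863$ ($q = 3 - \left(\left(\left(1 + 1\right) 3\right)^{2} + 1624\right) \left(308 - 1279\right) = 3 - \left(\left(2 \cdot 3\right)^{2} + 1624\right) \left(-971\right) = 3 - \left(6^{2} + 1624\right) \left(-971\right) = 3 - \left(36 + 1624\right) \left(-971\right) = 3 - 1660 \left(-971\right) = 3 - -1611860 = 3 + 1611860 = 1611863$)
$\frac{f{\left(-27,88 \right)}}{q} = \frac{88 - -27}{1611863} = \left(88 + 27\right) \frac{1}{1611863} = 115 \cdot \frac{1}{1611863} = \frac{5}{70081}$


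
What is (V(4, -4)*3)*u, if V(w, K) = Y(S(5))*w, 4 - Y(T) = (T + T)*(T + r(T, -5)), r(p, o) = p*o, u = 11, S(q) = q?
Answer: 26928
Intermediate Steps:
r(p, o) = o*p
Y(T) = 4 + 8*T² (Y(T) = 4 - (T + T)*(T - 5*T) = 4 - 2*T*(-4*T) = 4 - (-8)*T² = 4 + 8*T²)
V(w, K) = 204*w (V(w, K) = (4 + 8*5²)*w = (4 + 8*25)*w = (4 + 200)*w = 204*w)
(V(4, -4)*3)*u = ((204*4)*3)*11 = (816*3)*11 = 2448*11 = 26928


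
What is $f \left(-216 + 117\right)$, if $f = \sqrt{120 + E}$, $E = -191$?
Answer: $- 99 i \sqrt{71} \approx - 834.19 i$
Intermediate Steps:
$f = i \sqrt{71}$ ($f = \sqrt{120 - 191} = \sqrt{-71} = i \sqrt{71} \approx 8.4261 i$)
$f \left(-216 + 117\right) = i \sqrt{71} \left(-216 + 117\right) = i \sqrt{71} \left(-99\right) = - 99 i \sqrt{71}$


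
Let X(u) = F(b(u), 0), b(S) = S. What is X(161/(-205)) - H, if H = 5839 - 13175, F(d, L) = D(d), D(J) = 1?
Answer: 7337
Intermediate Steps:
F(d, L) = 1
X(u) = 1
H = -7336
X(161/(-205)) - H = 1 - 1*(-7336) = 1 + 7336 = 7337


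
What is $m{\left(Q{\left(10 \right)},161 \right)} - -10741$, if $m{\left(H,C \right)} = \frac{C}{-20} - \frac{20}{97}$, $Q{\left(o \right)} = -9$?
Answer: $\frac{20821523}{1940} \approx 10733.0$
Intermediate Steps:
$m{\left(H,C \right)} = - \frac{20}{97} - \frac{C}{20}$ ($m{\left(H,C \right)} = C \left(- \frac{1}{20}\right) - \frac{20}{97} = - \frac{C}{20} - \frac{20}{97} = - \frac{20}{97} - \frac{C}{20}$)
$m{\left(Q{\left(10 \right)},161 \right)} - -10741 = \left(- \frac{20}{97} - \frac{161}{20}\right) - -10741 = \left(- \frac{20}{97} - \frac{161}{20}\right) + 10741 = - \frac{16017}{1940} + 10741 = \frac{20821523}{1940}$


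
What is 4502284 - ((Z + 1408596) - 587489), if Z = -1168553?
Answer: 4849730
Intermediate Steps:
4502284 - ((Z + 1408596) - 587489) = 4502284 - ((-1168553 + 1408596) - 587489) = 4502284 - (240043 - 587489) = 4502284 - 1*(-347446) = 4502284 + 347446 = 4849730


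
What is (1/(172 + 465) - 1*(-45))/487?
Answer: 28666/310219 ≈ 0.092406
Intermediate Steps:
(1/(172 + 465) - 1*(-45))/487 = (1/637 + 45)*(1/487) = (28666/637)*(1/487) = 28666/310219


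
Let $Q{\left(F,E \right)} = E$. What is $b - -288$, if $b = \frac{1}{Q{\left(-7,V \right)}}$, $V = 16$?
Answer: $\frac{4609}{16} \approx 288.06$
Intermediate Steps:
$b = \frac{1}{16} \approx 0.0625$
$b - -288 = \frac{1}{16} - -288 = \frac{1}{16} + 288 = \frac{4609}{16}$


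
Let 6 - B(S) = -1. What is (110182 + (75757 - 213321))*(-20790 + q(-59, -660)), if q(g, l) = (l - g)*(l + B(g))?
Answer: -10176876266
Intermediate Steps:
B(S) = 7 (B(S) = 6 - 1*(-1) = 6 + 1 = 7)
q(g, l) = (7 + l)*(l - g) (q(g, l) = (l - g)*(l + 7) = (l - g)*(7 + l) = (7 + l)*(l - g))
(110182 + (75757 - 213321))*(-20790 + q(-59, -660)) = (110182 + (75757 - 213321))*(-20790 + ((-660)² - 7*(-59) + 7*(-660) - 1*(-59)*(-660))) = (110182 - 137564)*(-20790 + (435600 + 413 - 4620 - 38940)) = -27382*(-20790 + 392453) = -27382*371663 = -10176876266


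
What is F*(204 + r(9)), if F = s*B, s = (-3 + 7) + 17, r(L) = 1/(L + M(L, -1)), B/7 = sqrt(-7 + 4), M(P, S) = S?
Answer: 240051*I*sqrt(3)/8 ≈ 51973.0*I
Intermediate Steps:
B = 7*I*sqrt(3) (B = 7*sqrt(-7 + 4) = 7*sqrt(-3) = 7*(I*sqrt(3)) = 7*I*sqrt(3) ≈ 12.124*I)
r(L) = 1/(-1 + L) (r(L) = 1/(L - 1) = 1/(-1 + L))
s = 21 (s = 4 + 17 = 21)
F = 147*I*sqrt(3) (F = 21*(7*I*sqrt(3)) = 147*I*sqrt(3) ≈ 254.61*I)
F*(204 + r(9)) = (147*I*sqrt(3))*(204 + 1/(-1 + 9)) = (147*I*sqrt(3))*(204 + 1/8) = (147*I*sqrt(3))*(1633/8) = 240051*I*sqrt(3)/8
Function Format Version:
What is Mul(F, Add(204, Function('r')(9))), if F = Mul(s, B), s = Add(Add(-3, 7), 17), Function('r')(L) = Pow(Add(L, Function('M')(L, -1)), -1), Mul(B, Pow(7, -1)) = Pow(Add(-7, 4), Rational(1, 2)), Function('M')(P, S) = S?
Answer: Mul(Rational(240051, 8), I, Pow(3, Rational(1, 2))) ≈ Mul(51973., I)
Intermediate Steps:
B = Mul(7, I, Pow(3, Rational(1, 2))) (B = Mul(7, Pow(Add(-7, 4), Rational(1, 2))) = Mul(7, Pow(-3, Rational(1, 2))) = Mul(7, Mul(I, Pow(3, Rational(1, 2)))) = Mul(7, I, Pow(3, Rational(1, 2))) ≈ Mul(12.124, I))
Function('r')(L) = Pow(Add(-1, L), -1) (Function('r')(L) = Pow(Add(L, -1), -1) = Pow(Add(-1, L), -1))
s = 21 (s = Add(4, 17) = 21)
F = Mul(147, I, Pow(3, Rational(1, 2))) (F = Mul(21, Mul(7, I, Pow(3, Rational(1, 2)))) = Mul(147, I, Pow(3, Rational(1, 2))) ≈ Mul(254.61, I))
Mul(F, Add(204, Function('r')(9))) = Mul(Mul(147, I, Pow(3, Rational(1, 2))), Add(204, Pow(Add(-1, 9), -1))) = Mul(Mul(147, I, Pow(3, Rational(1, 2))), Add(204, Pow(8, -1))) = Mul(Mul(147, I, Pow(3, Rational(1, 2))), Add(204, Rational(1, 8))) = Mul(Mul(147, I, Pow(3, Rational(1, 2))), Rational(1633, 8)) = Mul(Rational(240051, 8), I, Pow(3, Rational(1, 2)))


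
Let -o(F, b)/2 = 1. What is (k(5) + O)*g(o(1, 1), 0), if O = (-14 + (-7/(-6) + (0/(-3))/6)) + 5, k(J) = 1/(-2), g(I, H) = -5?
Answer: 125/3 ≈ 41.667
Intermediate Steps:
o(F, b) = -2 (o(F, b) = -2*1 = -2)
k(J) = -1/2
O = -47/6 (O = (-14 + (-7*(-1/6) + (0*(-1/3))*(1/6))) + 5 = (-14 + (7/6 + 0*(1/6))) + 5 = (-14 + (7/6 + 0)) + 5 = (-14 + 7/6) + 5 = -77/6 + 5 = -47/6 ≈ -7.8333)
(k(5) + O)*g(o(1, 1), 0) = (-1/2 - 47/6)*(-5) = -25/3*(-5) = 125/3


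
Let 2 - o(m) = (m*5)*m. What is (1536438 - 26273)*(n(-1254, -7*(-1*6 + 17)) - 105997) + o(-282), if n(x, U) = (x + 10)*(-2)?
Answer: -156316066603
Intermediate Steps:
o(m) = 2 - 5*m**2 (o(m) = 2 - m*5*m = 2 - 5*m*m = 2 - 5*m**2)
n(x, U) = -20 - 2*x (n(x, U) = (10 + x)*(-2) = -20 - 2*x)
(1536438 - 26273)*(n(-1254, -7*(-1*6 + 17)) - 105997) + o(-282) = (1536438 - 26273)*((-20 - 2*(-1254)) - 105997) + (2 - 5*(-282)**2) = 1510165*((-20 + 2508) - 105997) + (2 - 5*79524) = 1510165*(2488 - 105997) + (2 - 397620) = 1510165*(-103509) - 397618 = -156315668985 - 397618 = -156316066603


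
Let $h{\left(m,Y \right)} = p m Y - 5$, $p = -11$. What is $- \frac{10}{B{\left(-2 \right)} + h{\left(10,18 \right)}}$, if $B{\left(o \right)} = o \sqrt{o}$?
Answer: $\frac{19850}{3940233} - \frac{20 i \sqrt{2}}{3940233} \approx 0.0050378 - 7.1783 \cdot 10^{-6} i$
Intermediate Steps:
$B{\left(o \right)} = o^{\frac{3}{2}}$
$h{\left(m,Y \right)} = -5 - 11 Y m$ ($h{\left(m,Y \right)} = - 11 m Y - 5 = - 11 Y m - 5 = -5 - 11 Y m$)
$- \frac{10}{B{\left(-2 \right)} + h{\left(10,18 \right)}} = - \frac{10}{\left(-2\right)^{\frac{3}{2}} - \left(5 + 198 \cdot 10\right)} = - \frac{10}{- 2 i \sqrt{2} - 1985} = - \frac{10}{-1985 - 2 i \sqrt{2}}$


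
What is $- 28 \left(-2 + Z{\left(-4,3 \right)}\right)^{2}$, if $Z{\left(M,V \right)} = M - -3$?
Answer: $-252$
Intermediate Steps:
$Z{\left(M,V \right)} = 3 + M$ ($Z{\left(M,V \right)} = M + 3 = 3 + M$)
$- 28 \left(-2 + Z{\left(-4,3 \right)}\right)^{2} = - 28 \left(-2 + \left(3 - 4\right)\right)^{2} = - 28 \left(-2 - 1\right)^{2} = - 28 \left(-3\right)^{2} = \left(-28\right) 9 = -252$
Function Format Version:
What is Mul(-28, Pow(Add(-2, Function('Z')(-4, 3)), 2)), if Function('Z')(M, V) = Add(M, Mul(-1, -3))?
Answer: -252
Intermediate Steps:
Function('Z')(M, V) = Add(3, M) (Function('Z')(M, V) = Add(M, 3) = Add(3, M))
Mul(-28, Pow(Add(-2, Function('Z')(-4, 3)), 2)) = Mul(-28, Pow(Add(-2, Add(3, -4)), 2)) = Mul(-28, Pow(Add(-2, -1), 2)) = Mul(-28, Pow(-3, 2)) = Mul(-28, 9) = -252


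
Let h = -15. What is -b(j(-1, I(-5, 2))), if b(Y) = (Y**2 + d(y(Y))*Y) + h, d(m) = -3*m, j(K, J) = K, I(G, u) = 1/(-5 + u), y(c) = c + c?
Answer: 20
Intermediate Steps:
y(c) = 2*c
b(Y) = -15 - 5*Y**2 (b(Y) = (Y**2 + (-6*Y)*Y) - 15 = (Y**2 - 6*Y**2) - 15 = -5*Y**2 - 15 = -15 - 5*Y**2)
-b(j(-1, I(-5, 2))) = -(-15 - 5*(-1)**2) = -(-15 - 5*1) = -(-15 - 5) = -1*(-20) = 20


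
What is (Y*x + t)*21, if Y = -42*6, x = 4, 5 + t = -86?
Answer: -23079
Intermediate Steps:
t = -91 (t = -5 - 86 = -91)
Y = -252
(Y*x + t)*21 = (-252*4 - 91)*21 = (-1008 - 91)*21 = -1099*21 = -23079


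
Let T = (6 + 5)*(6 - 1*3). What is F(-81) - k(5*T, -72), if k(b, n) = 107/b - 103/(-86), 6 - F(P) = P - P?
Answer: 58943/14190 ≈ 4.1538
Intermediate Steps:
F(P) = 6 (F(P) = 6 - (P - P) = 6 - 1*0 = 6 + 0 = 6)
T = 33 (T = 11*(6 - 3) = 11*3 = 33)
k(b, n) = 103/86 + 107/b (k(b, n) = 107/b - 103*(-1/86) = 107/b + 103/86 = 103/86 + 107/b)
F(-81) - k(5*T, -72) = 6 - (103/86 + 107/((5*33))) = 6 - (103/86 + 107/165) = 6 - 1*26197/14190 = 6 - 26197/14190 = 58943/14190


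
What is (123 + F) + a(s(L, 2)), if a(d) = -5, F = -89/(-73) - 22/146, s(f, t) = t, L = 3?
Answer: 8692/73 ≈ 119.07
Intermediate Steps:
F = 78/73 (F = -89*(-1/73) - 22*1/146 = 89/73 - 11/73 = 78/73 ≈ 1.0685)
(123 + F) + a(s(L, 2)) = (123 + 78/73) - 5 = 9057/73 - 5 = 8692/73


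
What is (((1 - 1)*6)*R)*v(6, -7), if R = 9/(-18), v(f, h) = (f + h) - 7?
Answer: 0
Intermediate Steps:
v(f, h) = -7 + f + h
R = -½ (R = 9*(-1/18) = -½ ≈ -0.50000)
(((1 - 1)*6)*R)*v(6, -7) = (((1 - 1)*6)*(-½))*(-7 + 6 - 7) = ((0*6)*(-½))*(-8) = (0*(-½))*(-8) = 0*(-8) = 0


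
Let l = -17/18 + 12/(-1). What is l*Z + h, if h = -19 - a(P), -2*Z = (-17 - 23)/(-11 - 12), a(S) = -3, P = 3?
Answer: -982/207 ≈ -4.7440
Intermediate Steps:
Z = -20/23 (Z = -(-17 - 23)/(2*(-11 - 12)) = -(-20)/(-23) = -(-20)*(-1)/23 = -½*40/23 = -20/23 ≈ -0.86957)
h = -16 (h = -19 - 1*(-3) = -19 + 3 = -16)
l = -233/18 (l = -17*1/18 + 12*(-1) = -17/18 - 12 = -233/18 ≈ -12.944)
l*Z + h = -233/18*(-20/23) - 16 = 2330/207 - 16 = -982/207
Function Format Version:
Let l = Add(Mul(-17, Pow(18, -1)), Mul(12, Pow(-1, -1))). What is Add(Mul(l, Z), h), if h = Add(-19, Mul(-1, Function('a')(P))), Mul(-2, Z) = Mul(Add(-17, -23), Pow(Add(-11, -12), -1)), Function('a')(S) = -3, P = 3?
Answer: Rational(-982, 207) ≈ -4.7440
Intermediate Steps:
Z = Rational(-20, 23) (Z = Mul(Rational(-1, 2), Mul(Add(-17, -23), Pow(Add(-11, -12), -1))) = Mul(Rational(-1, 2), Mul(-40, Pow(-23, -1))) = Mul(Rational(-1, 2), Mul(-40, Rational(-1, 23))) = Mul(Rational(-1, 2), Rational(40, 23)) = Rational(-20, 23) ≈ -0.86957)
h = -16 (h = Add(-19, Mul(-1, -3)) = Add(-19, 3) = -16)
l = Rational(-233, 18) (l = Add(Mul(-17, Rational(1, 18)), Mul(12, -1)) = Add(Rational(-17, 18), -12) = Rational(-233, 18) ≈ -12.944)
Add(Mul(l, Z), h) = Add(Mul(Rational(-233, 18), Rational(-20, 23)), -16) = Add(Rational(2330, 207), -16) = Rational(-982, 207)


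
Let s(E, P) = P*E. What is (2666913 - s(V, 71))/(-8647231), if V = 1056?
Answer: -2591937/8647231 ≈ -0.29974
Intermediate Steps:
s(E, P) = E*P
(2666913 - s(V, 71))/(-8647231) = (2666913 - 1056*71)/(-8647231) = (2666913 - 1*74976)*(-1/8647231) = (2666913 - 74976)*(-1/8647231) = 2591937*(-1/8647231) = -2591937/8647231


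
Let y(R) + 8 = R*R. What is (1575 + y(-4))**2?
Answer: 2505889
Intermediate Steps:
y(R) = -8 + R**2 (y(R) = -8 + R*R = -8 + R**2)
(1575 + y(-4))**2 = (1575 + (-8 + (-4)**2))**2 = (1575 + (-8 + 16))**2 = (1575 + 8)**2 = 1583**2 = 2505889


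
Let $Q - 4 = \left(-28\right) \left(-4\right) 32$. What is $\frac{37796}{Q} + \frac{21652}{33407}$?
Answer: $\frac{335084587}{29966079} \approx 11.182$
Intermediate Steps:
$Q = 3588$ ($Q = 4 + \left(-28\right) \left(-4\right) 32 = 4 + 112 \cdot 32 = 4 + 3584 = 3588$)
$\frac{37796}{Q} + \frac{21652}{33407} = \frac{37796}{3588} + \frac{21652}{33407} = 37796 \cdot \frac{1}{3588} + 21652 \cdot \frac{1}{33407} = \frac{9449}{897} + \frac{21652}{33407} = \frac{335084587}{29966079}$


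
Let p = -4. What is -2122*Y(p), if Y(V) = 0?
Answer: 0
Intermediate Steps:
-2122*Y(p) = -2122*0 = 0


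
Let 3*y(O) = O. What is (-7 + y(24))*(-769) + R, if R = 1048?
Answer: 279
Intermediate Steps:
y(O) = O/3
(-7 + y(24))*(-769) + R = (-7 + (⅓)*24)*(-769) + 1048 = (-7 + 8)*(-769) + 1048 = 1*(-769) + 1048 = -769 + 1048 = 279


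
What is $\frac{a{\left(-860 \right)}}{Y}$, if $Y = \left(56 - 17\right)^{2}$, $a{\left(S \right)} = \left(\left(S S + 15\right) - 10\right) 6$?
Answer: $\frac{493070}{169} \approx 2917.6$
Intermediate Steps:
$a{\left(S \right)} = 30 + 6 S^{2}$ ($a{\left(S \right)} = \left(\left(S^{2} + 15\right) - 10\right) 6 = \left(\left(15 + S^{2}\right) - 10\right) 6 = \left(5 + S^{2}\right) 6 = 30 + 6 S^{2}$)
$Y = 1521$ ($Y = 39^{2} = 1521$)
$\frac{a{\left(-860 \right)}}{Y} = \frac{30 + 6 \left(-860\right)^{2}}{1521} = \left(30 + 6 \cdot 739600\right) \frac{1}{1521} = \left(30 + 4437600\right) \frac{1}{1521} = 4437630 \cdot \frac{1}{1521} = \frac{493070}{169}$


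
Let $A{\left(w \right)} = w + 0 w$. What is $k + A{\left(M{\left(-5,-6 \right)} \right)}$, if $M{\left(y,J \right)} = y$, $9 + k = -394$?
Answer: $-408$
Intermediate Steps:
$k = -403$ ($k = -9 - 394 = -403$)
$A{\left(w \right)} = w$ ($A{\left(w \right)} = w + 0 = w$)
$k + A{\left(M{\left(-5,-6 \right)} \right)} = -403 - 5 = -408$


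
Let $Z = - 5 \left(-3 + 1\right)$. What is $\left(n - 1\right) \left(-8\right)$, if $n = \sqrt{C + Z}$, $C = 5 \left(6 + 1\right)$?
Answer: $8 - 24 \sqrt{5} \approx -45.666$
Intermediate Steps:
$C = 35$ ($C = 5 \cdot 7 = 35$)
$Z = 10$ ($Z = \left(-5\right) \left(-2\right) = 10$)
$n = 3 \sqrt{5}$ ($n = \sqrt{35 + 10} = \sqrt{45} = 3 \sqrt{5} \approx 6.7082$)
$\left(n - 1\right) \left(-8\right) = \left(3 \sqrt{5} - 1\right) \left(-8\right) = \left(-1 + 3 \sqrt{5}\right) \left(-8\right) = 8 - 24 \sqrt{5}$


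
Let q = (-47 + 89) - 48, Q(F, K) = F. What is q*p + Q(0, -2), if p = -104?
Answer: 624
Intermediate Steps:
q = -6 (q = 42 - 48 = -6)
q*p + Q(0, -2) = -6*(-104) + 0 = 624 + 0 = 624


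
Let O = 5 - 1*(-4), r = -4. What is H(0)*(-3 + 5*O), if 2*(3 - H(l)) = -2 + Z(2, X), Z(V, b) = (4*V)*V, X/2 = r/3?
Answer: -168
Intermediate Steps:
X = -8/3 (X = 2*(-4/3) = -8/3 ≈ -2.6667)
Z(V, b) = 4*V²
O = 9 (O = 5 + 4 = 9)
H(l) = -4 (H(l) = 3 - (-2 + 4*2²)/2 = 3 - (-2 + 4*4)/2 = 3 - (-2 + 16)/2 = 3 - ½*14 = 3 - 7 = -4)
H(0)*(-3 + 5*O) = -4*(-3 + 5*9) = -4*(-3 + 45) = -4*42 = -168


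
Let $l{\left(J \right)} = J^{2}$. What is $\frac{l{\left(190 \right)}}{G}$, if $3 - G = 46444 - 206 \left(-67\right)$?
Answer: $- \frac{36100}{60243} \approx -0.59924$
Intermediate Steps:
$G = -60243$ ($G = 3 - \left(46444 - 206 \left(-67\right)\right) = 3 - \left(46444 - -13802\right) = 3 - \left(46444 + 13802\right) = 3 - 60246 = -60243$)
$\frac{l{\left(190 \right)}}{G} = \frac{190^{2}}{-60243} = 36100 \left(- \frac{1}{60243}\right) = - \frac{36100}{60243}$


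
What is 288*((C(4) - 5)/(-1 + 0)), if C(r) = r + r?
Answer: -864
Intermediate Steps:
C(r) = 2*r
288*((C(4) - 5)/(-1 + 0)) = 288*((2*4 - 5)/(-1 + 0)) = 288*((8 - 5)/(-1)) = 288*(3*(-1)) = 288*(-3) = -864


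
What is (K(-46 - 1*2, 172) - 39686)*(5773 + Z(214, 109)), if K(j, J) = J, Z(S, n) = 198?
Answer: -235938094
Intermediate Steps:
(K(-46 - 1*2, 172) - 39686)*(5773 + Z(214, 109)) = (172 - 39686)*(5773 + 198) = -39514*5971 = -235938094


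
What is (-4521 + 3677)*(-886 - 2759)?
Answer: 3076380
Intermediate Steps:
(-4521 + 3677)*(-886 - 2759) = -844*(-3645) = 3076380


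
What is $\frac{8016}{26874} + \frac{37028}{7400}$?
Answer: $\frac{43933703}{8286150} \approx 5.3021$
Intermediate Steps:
$\frac{8016}{26874} + \frac{37028}{7400} = 8016 \cdot \frac{1}{26874} + 37028 \cdot \frac{1}{7400} = \frac{1336}{4479} + \frac{9257}{1850} = \frac{43933703}{8286150}$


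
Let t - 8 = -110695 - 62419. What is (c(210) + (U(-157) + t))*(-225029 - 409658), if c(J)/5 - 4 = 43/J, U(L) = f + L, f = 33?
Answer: 4617206389799/42 ≈ 1.0993e+11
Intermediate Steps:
U(L) = 33 + L
t = -173106 (t = 8 + (-110695 - 62419) = 8 - 173114 = -173106)
c(J) = 20 + 215/J (c(J) = 20 + 5*(43/J) = 20 + 215/J)
(c(210) + (U(-157) + t))*(-225029 - 409658) = ((20 + 215/210) + ((33 - 157) - 173106))*(-225029 - 409658) = ((20 + 215*(1/210)) + (-124 - 173106))*(-634687) = ((20 + 43/42) - 173230)*(-634687) = (883/42 - 173230)*(-634687) = -7274777/42*(-634687) = 4617206389799/42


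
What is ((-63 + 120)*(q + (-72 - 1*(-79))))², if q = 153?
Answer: 83174400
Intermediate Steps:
((-63 + 120)*(q + (-72 - 1*(-79))))² = ((-63 + 120)*(153 + (-72 - 1*(-79))))² = (57*(153 + (-72 + 79)))² = (57*(153 + 7))² = (57*160)² = 9120² = 83174400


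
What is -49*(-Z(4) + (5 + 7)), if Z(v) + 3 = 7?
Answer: -392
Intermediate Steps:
Z(v) = 4 (Z(v) = -3 + 7 = 4)
-49*(-Z(4) + (5 + 7)) = -49*(-1*4 + (5 + 7)) = -49*(-4 + 12) = -49*8 = -392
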